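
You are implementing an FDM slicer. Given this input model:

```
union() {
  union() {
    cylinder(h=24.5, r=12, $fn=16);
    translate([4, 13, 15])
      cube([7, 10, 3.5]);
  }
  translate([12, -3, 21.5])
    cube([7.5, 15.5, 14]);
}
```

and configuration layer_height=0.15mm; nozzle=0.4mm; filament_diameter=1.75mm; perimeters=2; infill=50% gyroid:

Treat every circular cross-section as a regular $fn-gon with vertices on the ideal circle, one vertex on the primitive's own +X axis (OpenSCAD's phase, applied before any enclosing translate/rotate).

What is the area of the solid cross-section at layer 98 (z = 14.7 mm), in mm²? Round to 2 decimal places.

440.85 mm²

At z = 14.7 mm: the r=12 cylinder gives a regular 16-gon of circumradius 12 (constant along its height) (area = (16/2)·12.000²·sin(360°/16) = 440.85 mm²); the cube at (4, 13) does not reach this height (z outside [15, 18.5]); Taking the union: only the r=12 cylinder is present, so the union is just that shape — area = 440.85 mm²; the cube at (12, -3) is not intersected at this z (z outside [21.5, 35.5]); Combining (union): only the result so far is present, so the union is just that shape — area = 440.85 mm². Overall, the cross-section is a single solid region. Net area = 440.85 mm².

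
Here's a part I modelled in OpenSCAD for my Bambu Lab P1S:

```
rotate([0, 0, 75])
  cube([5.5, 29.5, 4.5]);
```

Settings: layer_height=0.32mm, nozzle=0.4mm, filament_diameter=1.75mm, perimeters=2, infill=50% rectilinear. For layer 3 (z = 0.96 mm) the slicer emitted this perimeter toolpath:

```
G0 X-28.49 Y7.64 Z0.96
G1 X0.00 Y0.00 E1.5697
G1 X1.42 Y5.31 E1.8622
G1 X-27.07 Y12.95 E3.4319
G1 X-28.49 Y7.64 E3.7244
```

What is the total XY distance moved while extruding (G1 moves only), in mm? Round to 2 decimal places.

Sum the Euclidean lengths of each G1 segment: total = 69.99 mm.

69.99 mm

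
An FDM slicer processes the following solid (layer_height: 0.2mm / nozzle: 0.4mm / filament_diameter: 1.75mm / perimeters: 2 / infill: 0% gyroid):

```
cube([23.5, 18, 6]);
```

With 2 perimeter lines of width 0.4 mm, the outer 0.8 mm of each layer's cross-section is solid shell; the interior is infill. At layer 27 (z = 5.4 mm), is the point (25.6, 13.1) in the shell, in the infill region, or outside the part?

outside

At z = 5.4 mm: the cube is present — its section is the full 23.5×18 rectangle. Overall, the cross-section is a single solid region. The nearest boundary edge runs (23.50, 0.00)→(23.50, 18.00); distance from the point to it = 2.10 mm. The point is not inside any of the regions above, so it lies outside the cross-section (2.10 mm from the nearest boundary).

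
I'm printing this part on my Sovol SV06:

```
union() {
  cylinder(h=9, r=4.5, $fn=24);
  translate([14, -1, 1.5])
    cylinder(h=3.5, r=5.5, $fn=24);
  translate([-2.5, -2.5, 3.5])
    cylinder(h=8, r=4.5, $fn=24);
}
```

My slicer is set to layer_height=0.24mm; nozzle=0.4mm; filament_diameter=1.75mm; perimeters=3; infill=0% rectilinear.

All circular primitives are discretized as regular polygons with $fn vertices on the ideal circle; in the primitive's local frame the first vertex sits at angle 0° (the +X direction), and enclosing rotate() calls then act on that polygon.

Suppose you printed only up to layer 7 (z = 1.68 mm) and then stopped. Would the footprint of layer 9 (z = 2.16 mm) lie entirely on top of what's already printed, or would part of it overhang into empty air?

entirely on top

Compare the two slices. At z = 1.68: the r=4.5 cylinder contributes a regular 24-gon of circumradius 4.5 (area = (24/2)·4.500²·sin(360°/24) = 62.89 mm²); the cylinder at (14, -1): section is a regular 24-gon, circumradius r=5.5 (area = (24/2)·5.500²·sin(360°/24) = 93.95 mm²); the cylinder at (-2.5, -2.5) is not intersected at this z (z outside [3.5, 11.5]); Combining (union): the 2 present regions are separate (no shared area or edge), so areas and boundary lengths simply add and each stays a separate island — area = 156.84 mm². At z = 2.16: the r=4.5 cylinder gives a regular 24-gon of circumradius 4.5 (constant along its height) (area = (24/2)·4.500²·sin(360°/24) = 62.89 mm²); the r=5.5 cylinder at (14, -1) gives a regular 24-gon of circumradius 5.5 (constant along its height) (area = (24/2)·5.500²·sin(360°/24) = 93.95 mm²); the cylinder at (-2.5, -2.5) is not intersected at this z (z outside [3.5, 11.5]); Taking the union: the 2 present regions are separate (no shared area or edge), so areas and boundary lengths simply add and each stays a separate island — area = 156.84 mm². Checking containment: the cross-section at z = 2.16 is a subset of the cross-section at z = 1.68.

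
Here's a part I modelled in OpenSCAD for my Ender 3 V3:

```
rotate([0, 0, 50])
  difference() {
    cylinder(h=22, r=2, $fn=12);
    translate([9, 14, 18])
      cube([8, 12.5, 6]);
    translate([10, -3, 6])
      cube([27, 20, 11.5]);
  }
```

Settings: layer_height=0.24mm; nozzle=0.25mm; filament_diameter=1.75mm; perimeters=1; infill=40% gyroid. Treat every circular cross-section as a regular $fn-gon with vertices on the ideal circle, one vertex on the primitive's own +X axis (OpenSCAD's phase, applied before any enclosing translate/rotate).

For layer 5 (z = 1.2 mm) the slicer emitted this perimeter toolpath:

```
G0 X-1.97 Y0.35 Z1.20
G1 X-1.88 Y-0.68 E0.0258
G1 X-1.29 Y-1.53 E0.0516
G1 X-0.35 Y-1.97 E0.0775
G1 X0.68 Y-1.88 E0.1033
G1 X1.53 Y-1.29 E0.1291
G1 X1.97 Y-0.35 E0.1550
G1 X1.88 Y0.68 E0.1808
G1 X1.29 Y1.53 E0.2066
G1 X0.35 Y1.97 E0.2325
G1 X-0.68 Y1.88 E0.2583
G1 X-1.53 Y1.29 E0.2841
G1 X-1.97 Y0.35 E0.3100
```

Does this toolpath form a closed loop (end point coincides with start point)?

Start point (G0): (-1.97, 0.35). End point (last G1): the path returns to the start — closed.

yes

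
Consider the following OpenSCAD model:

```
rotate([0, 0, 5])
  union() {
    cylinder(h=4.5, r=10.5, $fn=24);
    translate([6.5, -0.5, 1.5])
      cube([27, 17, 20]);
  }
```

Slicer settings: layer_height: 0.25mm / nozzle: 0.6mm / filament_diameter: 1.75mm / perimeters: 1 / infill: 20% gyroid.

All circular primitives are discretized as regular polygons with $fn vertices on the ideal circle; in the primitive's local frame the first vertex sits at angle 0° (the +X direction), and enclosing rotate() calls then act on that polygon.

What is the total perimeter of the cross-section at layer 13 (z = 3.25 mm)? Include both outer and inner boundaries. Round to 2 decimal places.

At z = 3.25 mm: the r=10.5 cylinder gives a regular 24-gon of circumradius 10.5 (constant along its height) (perimeter = 2·24·10.500·sin(180°/24) = 65.79 mm); the cube at (6.5, -0.5) (footprint 27×17) is included at this height (perimeter 88.00 mm); Merging all regions: the regions partially overlap (shared area 24.42 mm²), so the edge portions inside another operand are dropped and the merged outline is re-measured after clipping — boundary = 131.32 mm; (rotated 5° about Z; rotation is an isometry so areas/perimeters/island counts are preserved). Overall, the cross-section is a single solid region. Total boundary length (outer) = 131.32 mm.

131.32 mm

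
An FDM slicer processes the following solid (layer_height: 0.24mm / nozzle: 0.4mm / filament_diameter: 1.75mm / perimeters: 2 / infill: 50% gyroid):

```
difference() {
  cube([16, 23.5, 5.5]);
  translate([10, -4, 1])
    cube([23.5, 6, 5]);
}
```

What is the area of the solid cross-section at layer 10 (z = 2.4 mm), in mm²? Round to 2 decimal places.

364.00 mm²

At z = 2.4 mm: the cube is present — its section is the full 16×23.5 rectangle (area 376.00 mm²); the 23.5×6 cube at (10, -4) contributes its full rectangle (area 141.00 mm²); After the difference (first − rest): starting from the 16×23.5 cube (376.00 mm²), the 23.5×6 cube at (10, -4) partially overlaps it — only the 12.00 mm² overlap (of its 141.00 mm²) is removed, clipping the outline — area = 364.00 mm². Overall, the cross-section is a single solid region. Net area = 364.00 mm².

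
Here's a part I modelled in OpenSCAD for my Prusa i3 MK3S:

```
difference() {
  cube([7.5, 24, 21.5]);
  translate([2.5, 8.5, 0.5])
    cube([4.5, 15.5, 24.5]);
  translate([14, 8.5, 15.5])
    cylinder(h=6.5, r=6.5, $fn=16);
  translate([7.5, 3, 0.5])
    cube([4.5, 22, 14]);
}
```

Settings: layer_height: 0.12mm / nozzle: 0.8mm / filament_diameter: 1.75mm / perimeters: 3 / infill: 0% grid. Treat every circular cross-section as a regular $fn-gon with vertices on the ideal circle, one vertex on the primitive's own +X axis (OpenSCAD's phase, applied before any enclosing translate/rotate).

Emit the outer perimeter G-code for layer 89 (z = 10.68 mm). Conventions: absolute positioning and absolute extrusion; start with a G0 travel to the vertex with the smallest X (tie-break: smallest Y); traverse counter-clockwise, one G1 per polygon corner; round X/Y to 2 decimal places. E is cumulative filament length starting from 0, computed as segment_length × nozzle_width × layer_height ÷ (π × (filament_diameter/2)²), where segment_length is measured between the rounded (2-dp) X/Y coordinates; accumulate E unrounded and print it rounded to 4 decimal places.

G0 X0.00 Y0.00 Z10.68
G1 X7.50 Y0.00 E0.2993
G1 X7.50 Y24.00 E1.2572
G1 X7.00 Y24.00 E1.2772
G1 X7.00 Y8.50 E1.8958
G1 X2.50 Y8.50 E2.0754
G1 X2.50 Y24.00 E2.6941
G1 X0.00 Y24.00 E2.7939
G1 X0.00 Y0.00 E3.7517

At z = 10.68 mm: the cube is present — its section is the full 7.5×24 rectangle; the cube at (2.5, 8.5) (footprint 4.5×15.5) is included at this height; the cylinder at (14, 8.5) is absent (z outside [15.5, 22]); the cube at (7.5, 3) is present — its section is the full 4.5×22 rectangle; After the difference (first − rest): starting from the 7.5×24 cube, the 4.5×15.5 cube at (2.5, 8.5) lies inside it touching the edge (removes its full 69.75 mm²); the 4.5×22 cube at (7.5, 3) misses the remaining region (no effect) — 1 connected region. The outline is a single polygon with 8 vertices. Extrusion per mm of travel: 0.8 × 0.12 / (π × 0.875²) = 0.039912. Accumulating E over each segment gives final E = 3.7517.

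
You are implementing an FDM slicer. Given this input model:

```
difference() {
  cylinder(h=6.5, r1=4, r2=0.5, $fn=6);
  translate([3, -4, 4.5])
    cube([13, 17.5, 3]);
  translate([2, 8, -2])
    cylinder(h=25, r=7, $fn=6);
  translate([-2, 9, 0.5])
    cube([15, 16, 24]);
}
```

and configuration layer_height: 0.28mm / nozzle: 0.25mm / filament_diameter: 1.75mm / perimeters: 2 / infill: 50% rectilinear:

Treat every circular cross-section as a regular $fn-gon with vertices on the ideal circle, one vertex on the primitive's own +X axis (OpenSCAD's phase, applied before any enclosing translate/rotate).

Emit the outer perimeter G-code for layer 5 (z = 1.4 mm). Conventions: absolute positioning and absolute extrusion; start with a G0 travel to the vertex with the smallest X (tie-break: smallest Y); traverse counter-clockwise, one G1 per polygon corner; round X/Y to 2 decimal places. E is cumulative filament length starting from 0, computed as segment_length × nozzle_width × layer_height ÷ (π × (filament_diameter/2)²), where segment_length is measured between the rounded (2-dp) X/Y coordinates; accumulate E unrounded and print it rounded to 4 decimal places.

At z = 1.4 mm: the cone: at t=0.215 of its height the radius interpolates to r₁+(r₂−r₁)t = 3.246, giving a regular 6-gon of that circumradius; the cube at (3, -4) is not intersected at this z (z outside [4.5, 7.5]); the r=7 cylinder at (2, 8) contributes a regular 6-gon of circumradius 7; the cube at (-2, 9) (footprint 15×16) is included at this height; Taking the first minus the rest: starting from the cone, the r=7 cylinder at (2, 8) partially overlaps it — only the 3.11 mm² overlap (of its 127.31 mm²) is removed, clipping the outline; the 15×16 cube at (-2, 9) misses the remaining region (no effect) — 1 connected region. The outline is a single polygon with 7 vertices. Extrusion per mm of travel: 0.25 × 0.28 / (π × 0.875²) = 0.029103. Accumulating E over each segment gives final E = 0.5558.

G0 X-3.25 Y0.00 Z1.40
G1 X-1.62 Y-2.81 E0.0945
G1 X1.62 Y-2.81 E0.1888
G1 X3.25 Y0.00 E0.2834
G1 X2.13 Y1.94 E0.3486
G1 X-1.50 Y1.94 E0.4542
G1 X-1.81 Y2.48 E0.4723
G1 X-3.25 Y0.00 E0.5558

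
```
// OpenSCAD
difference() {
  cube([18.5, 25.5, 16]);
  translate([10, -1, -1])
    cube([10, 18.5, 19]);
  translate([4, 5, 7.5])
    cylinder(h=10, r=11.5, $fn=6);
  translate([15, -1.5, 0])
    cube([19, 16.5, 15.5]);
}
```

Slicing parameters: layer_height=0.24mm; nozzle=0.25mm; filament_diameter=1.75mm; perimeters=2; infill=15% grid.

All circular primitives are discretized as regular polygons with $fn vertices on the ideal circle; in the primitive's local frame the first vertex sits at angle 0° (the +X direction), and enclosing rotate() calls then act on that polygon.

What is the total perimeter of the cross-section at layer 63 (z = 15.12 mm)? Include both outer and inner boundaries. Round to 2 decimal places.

58.76 mm

At z = 15.12 mm: the cube is present — its section is the full 18.5×25.5 rectangle (perimeter 88.00 mm); the cube at (10, -1) (footprint 10×18.5) is included at this height (perimeter 57.00 mm); the r=11.5 cylinder at (4, 5) contributes a regular 6-gon of circumradius 11.5 (perimeter = 2·6·11.500·sin(180°/6) = 69.00 mm); the cube at (15, -1.5) (footprint 19×16.5) is included at this height (perimeter 71.00 mm); After the difference (first − rest): starting from the 18.5×25.5 cube, the 10×18.5 cube at (10, -1) partially overlaps it — only the 148.75 mm² overlap (of its 185.00 mm²) is removed, clipping the outline; the r=11.5 cylinder at (4, 5) partially overlaps it — only the 149.54 mm² overlap (of its 343.60 mm²) is removed, clipping the outline; the 19×16.5 cube at (15, -1.5) misses the remaining region (no effect) — boundary = 58.76 mm. Overall, the cross-section is a single solid region. Total boundary length (outer) = 58.76 mm.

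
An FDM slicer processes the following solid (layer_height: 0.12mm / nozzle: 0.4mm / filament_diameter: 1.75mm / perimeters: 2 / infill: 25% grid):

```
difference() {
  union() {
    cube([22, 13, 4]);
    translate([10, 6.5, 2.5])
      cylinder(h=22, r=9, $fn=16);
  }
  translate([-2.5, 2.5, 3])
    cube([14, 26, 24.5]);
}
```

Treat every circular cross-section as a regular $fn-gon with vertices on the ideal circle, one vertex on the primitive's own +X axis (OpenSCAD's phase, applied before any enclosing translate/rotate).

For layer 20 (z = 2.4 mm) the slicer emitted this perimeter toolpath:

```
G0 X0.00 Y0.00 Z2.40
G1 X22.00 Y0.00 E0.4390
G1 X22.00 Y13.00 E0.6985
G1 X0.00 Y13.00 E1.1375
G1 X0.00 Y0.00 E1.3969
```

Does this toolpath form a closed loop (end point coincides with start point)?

Start point (G0): (0.00, 0.00). End point (last G1): the path returns to the start — closed.

yes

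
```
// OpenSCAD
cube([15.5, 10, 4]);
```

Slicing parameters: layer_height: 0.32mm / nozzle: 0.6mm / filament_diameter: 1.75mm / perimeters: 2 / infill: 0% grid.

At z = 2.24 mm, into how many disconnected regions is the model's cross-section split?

At z = 2.24 mm: the cube (footprint 15.5×10) is included at this height. The result has 1 disconnected region.

1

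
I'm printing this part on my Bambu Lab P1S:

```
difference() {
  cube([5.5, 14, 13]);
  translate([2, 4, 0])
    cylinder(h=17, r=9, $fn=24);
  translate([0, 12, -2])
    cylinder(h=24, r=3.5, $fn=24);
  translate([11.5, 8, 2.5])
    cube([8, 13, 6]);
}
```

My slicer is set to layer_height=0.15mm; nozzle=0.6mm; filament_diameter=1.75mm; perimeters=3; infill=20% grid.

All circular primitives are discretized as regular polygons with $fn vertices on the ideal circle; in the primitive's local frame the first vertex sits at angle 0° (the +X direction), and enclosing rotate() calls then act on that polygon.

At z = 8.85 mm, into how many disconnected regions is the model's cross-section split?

At z = 8.85 mm: the cube is present — its section is the full 5.5×14 rectangle; the r=9 cylinder at (2, 4) contributes a regular 24-gon of circumradius 9; the r=3.5 cylinder at (0, 12) contributes a regular 24-gon of circumradius 3.5; the cube at (11.5, 8) does not reach this height (z outside [2.5, 8.5]); Taking the first minus the rest: starting from the 5.5×14 cube, the r=9 cylinder at (2, 4) partially overlaps it — only the 70.24 mm² overlap (of its 251.57 mm²) is removed, clipping the outline; the r=3.5 cylinder at (0, 12) partially overlaps it — only the 3.51 mm² overlap (of its 38.05 mm²) is removed, clipping the outline — 1 connected region. The result has 1 disconnected region.

1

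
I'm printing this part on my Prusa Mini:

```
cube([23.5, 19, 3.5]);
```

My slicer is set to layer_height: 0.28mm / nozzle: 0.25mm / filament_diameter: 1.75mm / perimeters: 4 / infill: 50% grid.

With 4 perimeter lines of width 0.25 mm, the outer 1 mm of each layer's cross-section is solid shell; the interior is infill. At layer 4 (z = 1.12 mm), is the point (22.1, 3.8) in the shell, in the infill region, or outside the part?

At z = 1.12 mm: the 23.5×19 cube contributes its full rectangle. Overall, the cross-section is a single solid region. The nearest boundary edge runs (23.50, 0.00)→(23.50, 19.00); distance from the point to it = 1.40 mm. The point is inside the cross-section and 1.40 mm from the nearest boundary — more than the 1 mm shell width (4 × 0.25), so it's in the infill interior.

infill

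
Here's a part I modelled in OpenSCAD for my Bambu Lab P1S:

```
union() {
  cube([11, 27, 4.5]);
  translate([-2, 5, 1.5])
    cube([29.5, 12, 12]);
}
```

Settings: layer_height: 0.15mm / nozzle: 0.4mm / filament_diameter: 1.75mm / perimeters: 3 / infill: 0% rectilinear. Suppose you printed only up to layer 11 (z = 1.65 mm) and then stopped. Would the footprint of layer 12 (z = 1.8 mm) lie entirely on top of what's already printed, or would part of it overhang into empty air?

Compare the two slices. At z = 1.65: the cube is present — its section is the full 11×27 rectangle (area 297.00 mm²); the cube at (-2, 5) (footprint 29.5×12) is included at this height (area 354.00 mm²); Taking the union: the regions partially overlap — summed areas 651.00 mm² minus the doubly-counted overlap 132.00 mm² gives 519.00 mm² — area = 519.00 mm². At z = 1.8: the 11×27 cube contributes its full rectangle (area 297.00 mm²); the cube at (-2, 5) is present — its section is the full 29.5×12 rectangle (area 354.00 mm²); Merging all regions: the regions partially overlap — summed areas 651.00 mm² minus the doubly-counted overlap 132.00 mm² gives 519.00 mm² — area = 519.00 mm². Checking containment: the cross-section at z = 1.8 is a subset of the cross-section at z = 1.65.

entirely on top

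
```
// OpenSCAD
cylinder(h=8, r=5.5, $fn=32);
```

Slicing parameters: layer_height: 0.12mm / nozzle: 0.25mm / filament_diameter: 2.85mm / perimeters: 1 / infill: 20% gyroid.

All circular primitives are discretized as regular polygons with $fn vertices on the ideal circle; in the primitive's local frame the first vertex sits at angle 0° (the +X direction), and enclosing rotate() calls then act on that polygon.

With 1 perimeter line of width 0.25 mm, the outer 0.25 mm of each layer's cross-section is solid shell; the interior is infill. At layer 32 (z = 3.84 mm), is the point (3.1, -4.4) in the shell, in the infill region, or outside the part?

At z = 3.84 mm: the cylinder: section is a regular 32-gon, circumradius r=5.5. Overall, the cross-section is a single solid region. The nearest boundary edge runs (3.06, -4.57)→(3.89, -3.89); distance from the point to it = 0.11 mm. The point is inside the cross-section, 0.11 mm from the nearest boundary — within the 0.25 mm shell band (1 × 0.25).

shell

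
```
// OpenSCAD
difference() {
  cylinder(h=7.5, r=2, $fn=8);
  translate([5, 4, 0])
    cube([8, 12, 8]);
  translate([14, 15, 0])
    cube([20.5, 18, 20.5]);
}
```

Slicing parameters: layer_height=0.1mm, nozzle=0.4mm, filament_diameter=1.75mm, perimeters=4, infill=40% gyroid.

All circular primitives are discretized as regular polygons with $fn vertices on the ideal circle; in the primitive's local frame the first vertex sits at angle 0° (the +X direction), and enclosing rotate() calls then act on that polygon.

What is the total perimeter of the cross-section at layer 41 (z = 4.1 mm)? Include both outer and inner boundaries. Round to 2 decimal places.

12.25 mm

At z = 4.1 mm: the r=2 cylinder gives a regular 8-gon of circumradius 2 (constant along its height) (perimeter = 2·8·2.000·sin(180°/8) = 12.25 mm); the cube at (5, 4) is present — its section is the full 8×12 rectangle (perimeter 40.00 mm); the cube at (14, 15) is present — its section is the full 20.5×18 rectangle (perimeter 77.00 mm); After the difference (first − rest): starting from the r=2 cylinder, the 8×12 cube at (5, 4) misses the remaining region (no effect); the 20.5×18 cube at (14, 15) misses the remaining region (no effect) — boundary = 12.25 mm. Overall, the cross-section is a single solid region. Total boundary length (outer) = 12.25 mm.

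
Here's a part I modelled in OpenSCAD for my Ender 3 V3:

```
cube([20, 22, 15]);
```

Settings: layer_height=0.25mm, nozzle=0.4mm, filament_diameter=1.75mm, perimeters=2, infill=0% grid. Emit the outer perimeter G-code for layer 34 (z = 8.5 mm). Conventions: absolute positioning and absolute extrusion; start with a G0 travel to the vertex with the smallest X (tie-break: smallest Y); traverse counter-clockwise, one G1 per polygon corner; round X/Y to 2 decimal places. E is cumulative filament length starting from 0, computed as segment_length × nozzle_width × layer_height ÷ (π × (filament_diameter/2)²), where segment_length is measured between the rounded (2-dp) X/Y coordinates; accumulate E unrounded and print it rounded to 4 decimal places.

G0 X0.00 Y0.00 Z8.50
G1 X20.00 Y0.00 E0.8315
G1 X20.00 Y22.00 E1.7462
G1 X0.00 Y22.00 E2.5777
G1 X0.00 Y0.00 E3.4923

At z = 8.5 mm: the cube (footprint 20×22) is included at this height. The outline is a single polygon with 4 vertices. Extrusion per mm of travel: 0.4 × 0.25 / (π × 0.875²) = 0.041575. Accumulating E over each segment gives final E = 3.4923.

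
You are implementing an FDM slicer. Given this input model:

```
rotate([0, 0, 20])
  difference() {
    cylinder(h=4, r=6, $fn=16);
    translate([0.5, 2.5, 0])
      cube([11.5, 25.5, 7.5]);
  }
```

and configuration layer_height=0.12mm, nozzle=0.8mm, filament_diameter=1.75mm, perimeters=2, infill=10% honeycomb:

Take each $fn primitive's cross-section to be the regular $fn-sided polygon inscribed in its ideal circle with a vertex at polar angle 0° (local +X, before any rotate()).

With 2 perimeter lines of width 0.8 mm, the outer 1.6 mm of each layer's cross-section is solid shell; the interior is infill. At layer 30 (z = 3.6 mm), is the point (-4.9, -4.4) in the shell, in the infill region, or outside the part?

outside

At z = 3.6 mm: the r=6 cylinder gives a regular 16-gon of circumradius 6 (constant along its height); the cube at (0.5, 2.5) (footprint 11.5×25.5) is included at this height; After the difference (first − rest): starting from the r=6 cylinder, the 11.5×25.5 cube at (0.5, 2.5) partially overlaps it — only the 11.46 mm² overlap (of its 293.25 mm²) is removed, clipping the outline — 1 connected region; (rotated 20° about Z; rotation is an isometry so areas/perimeters/island counts are preserved). Overall, the cross-section is a single solid region. Undo the 20° rotation: the query point maps to (-6.109, -2.459) in the un-rotated model frame. The nearest boundary edge runs (-4.24, -4.24)→(-5.54, -2.30); distance from the point to it = 0.59 mm. The point is not inside any of the regions above, so it lies outside the cross-section (0.59 mm from the nearest boundary).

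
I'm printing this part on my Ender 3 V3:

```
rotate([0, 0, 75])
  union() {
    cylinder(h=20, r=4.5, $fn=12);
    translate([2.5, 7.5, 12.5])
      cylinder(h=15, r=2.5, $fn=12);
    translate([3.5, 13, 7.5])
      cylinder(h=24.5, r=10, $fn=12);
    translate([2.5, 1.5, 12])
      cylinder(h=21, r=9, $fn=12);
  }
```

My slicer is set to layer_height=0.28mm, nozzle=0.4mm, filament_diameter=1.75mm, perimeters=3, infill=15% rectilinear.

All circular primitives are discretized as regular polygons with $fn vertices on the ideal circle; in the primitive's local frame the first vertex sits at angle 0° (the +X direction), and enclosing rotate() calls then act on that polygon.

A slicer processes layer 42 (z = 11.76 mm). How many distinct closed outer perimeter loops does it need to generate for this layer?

1

At z = 11.76 mm: the r=4.5 cylinder gives a regular 12-gon of circumradius 4.5 (constant along its height); the cylinder at (2.5, 7.5) does not reach this height (z outside [12.5, 27.5]); the r=10 cylinder at (3.5, 13) gives a regular 12-gon of circumradius 10 (constant along its height); the cylinder at (2.5, 1.5) is not intersected at this z (z outside [12, 33]); Taking the union: the regions partially overlap (shared area 1.78 mm²), so overlapping operands fuse into one piece — 1 connected region; (rotated 75° about Z; rotation is an isometry so areas/perimeters/island counts are preserved). The result has 1 disconnected region.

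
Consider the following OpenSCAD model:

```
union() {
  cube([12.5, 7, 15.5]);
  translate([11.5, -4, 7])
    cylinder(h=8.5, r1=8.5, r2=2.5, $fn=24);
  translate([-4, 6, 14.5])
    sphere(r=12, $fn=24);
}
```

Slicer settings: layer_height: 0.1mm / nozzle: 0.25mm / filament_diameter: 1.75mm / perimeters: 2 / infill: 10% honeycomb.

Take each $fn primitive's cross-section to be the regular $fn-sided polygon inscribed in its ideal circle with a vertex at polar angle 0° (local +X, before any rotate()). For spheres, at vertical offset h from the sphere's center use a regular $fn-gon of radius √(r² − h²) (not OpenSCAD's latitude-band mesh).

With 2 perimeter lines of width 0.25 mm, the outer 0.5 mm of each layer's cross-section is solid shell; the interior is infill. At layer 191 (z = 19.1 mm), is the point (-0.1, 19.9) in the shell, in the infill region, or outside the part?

At z = 19.1 mm: the cube does not reach this height (z outside [0, 15.5]); the cone at (11.5, -4) is not intersected at this z (z outside [7, 15.5]); the sphere at (-4, 6): section is a regular 24-gon, circumradius = √(r²−h²) = √(12²−4.6²) = 11.083; Merging all regions: only the r=12 sphere at (-4, 6) is present, so the union is just that shape — 1 connected region. Overall, the cross-section is a single solid region. The nearest boundary edge runs (1.54, 15.60)→(-1.13, 16.71); distance from the point to it = 3.36 mm. The point is not inside any of the regions above, so it lies outside the cross-section (3.36 mm from the nearest boundary).

outside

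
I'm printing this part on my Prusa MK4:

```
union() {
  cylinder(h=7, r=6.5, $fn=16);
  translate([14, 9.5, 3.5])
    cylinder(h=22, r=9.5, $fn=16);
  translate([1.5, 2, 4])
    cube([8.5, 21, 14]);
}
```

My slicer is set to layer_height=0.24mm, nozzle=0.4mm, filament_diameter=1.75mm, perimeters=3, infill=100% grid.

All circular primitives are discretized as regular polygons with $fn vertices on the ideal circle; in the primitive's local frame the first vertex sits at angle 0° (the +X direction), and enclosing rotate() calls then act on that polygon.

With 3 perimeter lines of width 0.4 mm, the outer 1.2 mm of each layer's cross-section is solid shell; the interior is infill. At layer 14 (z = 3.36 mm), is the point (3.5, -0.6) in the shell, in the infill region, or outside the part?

infill

At z = 3.36 mm: the cylinder: section is a regular 16-gon, circumradius r=6.5; the cylinder at (14, 9.5) is absent (z outside [3.5, 25.5]); the cube at (1.5, 2) does not reach this height (z outside [4, 18]); Taking the union: only the r=6.5 cylinder is present, so the union is just that shape — 1 connected region. Overall, the cross-section is a single solid region. The nearest boundary edge runs (6.01, -2.49)→(6.50, 0.00); distance from the point to it = 2.83 mm. The point is inside the cross-section and 2.83 mm from the nearest boundary — more than the 1.2 mm shell width (3 × 0.4), so it's in the infill interior.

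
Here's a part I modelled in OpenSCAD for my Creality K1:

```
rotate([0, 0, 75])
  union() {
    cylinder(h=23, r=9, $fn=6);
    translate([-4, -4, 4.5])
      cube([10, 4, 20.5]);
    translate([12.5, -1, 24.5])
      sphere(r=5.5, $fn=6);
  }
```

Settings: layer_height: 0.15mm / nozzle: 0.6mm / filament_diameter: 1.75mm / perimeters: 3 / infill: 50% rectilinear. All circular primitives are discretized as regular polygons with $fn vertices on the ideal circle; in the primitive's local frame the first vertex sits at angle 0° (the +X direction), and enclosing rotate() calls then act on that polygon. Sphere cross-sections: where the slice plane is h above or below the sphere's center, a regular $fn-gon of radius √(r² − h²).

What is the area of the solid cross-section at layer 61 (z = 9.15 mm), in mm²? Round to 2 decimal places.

210.44 mm²

At z = 9.15 mm: the cylinder: section is a regular 6-gon, circumradius r=9 (area = (6/2)·9.000²·sin(360°/6) = 210.44 mm²); the cube at (-4, -4) (footprint 10×4) is included at this height (area 40.00 mm²); the sphere at (12.5, -1) does not reach this height (|z−center|=15.350 > r=5.5); Combining (union): the 10×4 cube at (-4, -4) lies entirely inside the r=9 cylinder, so the union is just the r=9 cylinder — area = 210.44 mm²; (rotated 75° about Z; rotation is an isometry so areas/perimeters/island counts are preserved). Overall, the cross-section is a single solid region. Net area = 210.44 mm².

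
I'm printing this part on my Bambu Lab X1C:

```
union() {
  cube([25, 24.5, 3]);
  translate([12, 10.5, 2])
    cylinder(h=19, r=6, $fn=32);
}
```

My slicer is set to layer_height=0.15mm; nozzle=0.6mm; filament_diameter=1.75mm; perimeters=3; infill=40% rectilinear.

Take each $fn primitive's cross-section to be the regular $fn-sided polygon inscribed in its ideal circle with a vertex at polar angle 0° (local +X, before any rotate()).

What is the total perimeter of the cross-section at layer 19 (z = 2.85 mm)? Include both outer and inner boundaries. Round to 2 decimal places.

99.00 mm

At z = 2.85 mm: the 25×24.5 cube contributes its full rectangle (perimeter 99.00 mm); the cylinder at (12, 10.5): section is a regular 32-gon, circumradius r=6 (perimeter = 2·32·6.000·sin(180°/32) = 37.64 mm); Combining (union): the r=6 cylinder at (12, 10.5) lies entirely inside the 25×24.5 cube, so the union is just the 25×24.5 cube — boundary = 99.00 mm. Overall, the cross-section is a single solid region. Total boundary length (outer) = 99.00 mm.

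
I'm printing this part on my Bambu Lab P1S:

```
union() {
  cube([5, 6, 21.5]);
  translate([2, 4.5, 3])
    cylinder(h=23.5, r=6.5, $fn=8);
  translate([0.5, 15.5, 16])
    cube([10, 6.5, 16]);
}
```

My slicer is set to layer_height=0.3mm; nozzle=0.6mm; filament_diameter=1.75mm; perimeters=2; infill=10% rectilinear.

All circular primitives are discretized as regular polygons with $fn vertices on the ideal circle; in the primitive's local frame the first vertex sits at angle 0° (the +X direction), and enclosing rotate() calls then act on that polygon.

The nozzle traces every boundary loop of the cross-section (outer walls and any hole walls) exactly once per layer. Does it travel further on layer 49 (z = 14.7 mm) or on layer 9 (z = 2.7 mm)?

Layer 49 (z = 14.7): the cube (footprint 5×6) is included at this height (perimeter 22.00 mm); the r=6.5 cylinder at (2, 4.5) gives a regular 8-gon of circumradius 6.5 (constant along its height) (perimeter = 2·8·6.500·sin(180°/8) = 39.80 mm); the cube at (0.5, 15.5) does not reach this height (z outside [16, 32]); Combining (union): the 5×6 cube lies entirely inside the r=6.5 cylinder at (2, 4.5), so the union is just the r=6.5 cylinder at (2, 4.5) — boundary = 39.80 mm. So its perimeter = 39.80 mm. Layer 9 (z = 2.7): the cube (footprint 5×6) is included at this height (perimeter 22.00 mm); the cylinder at (2, 4.5) is not intersected at this z (z outside [3, 26.5]); the cube at (0.5, 15.5) is absent (z outside [16, 32]); Merging all regions: only the 5×6 cube is present, so the union is just that shape — boundary = 22.00 mm. So its perimeter = 22.00 mm. Layer 49 is larger (39.80 vs 22.00 mm).

layer 49 (z = 14.7 mm)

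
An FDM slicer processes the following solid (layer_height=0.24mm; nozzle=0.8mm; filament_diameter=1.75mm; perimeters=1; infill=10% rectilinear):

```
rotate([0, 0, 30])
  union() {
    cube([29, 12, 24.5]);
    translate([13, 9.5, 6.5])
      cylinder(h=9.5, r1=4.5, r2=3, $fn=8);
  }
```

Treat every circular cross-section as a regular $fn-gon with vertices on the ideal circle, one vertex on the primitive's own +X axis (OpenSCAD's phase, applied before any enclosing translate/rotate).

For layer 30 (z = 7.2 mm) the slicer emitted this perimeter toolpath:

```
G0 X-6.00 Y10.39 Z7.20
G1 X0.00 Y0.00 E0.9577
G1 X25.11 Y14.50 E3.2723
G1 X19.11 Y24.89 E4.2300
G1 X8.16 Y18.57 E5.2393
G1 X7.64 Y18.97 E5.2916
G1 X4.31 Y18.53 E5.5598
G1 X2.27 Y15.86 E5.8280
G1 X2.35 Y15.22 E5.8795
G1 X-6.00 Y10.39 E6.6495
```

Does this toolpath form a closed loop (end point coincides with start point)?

yes

Start point (G0): (-6.00, 10.39). End point (last G1): the path returns to the start — closed.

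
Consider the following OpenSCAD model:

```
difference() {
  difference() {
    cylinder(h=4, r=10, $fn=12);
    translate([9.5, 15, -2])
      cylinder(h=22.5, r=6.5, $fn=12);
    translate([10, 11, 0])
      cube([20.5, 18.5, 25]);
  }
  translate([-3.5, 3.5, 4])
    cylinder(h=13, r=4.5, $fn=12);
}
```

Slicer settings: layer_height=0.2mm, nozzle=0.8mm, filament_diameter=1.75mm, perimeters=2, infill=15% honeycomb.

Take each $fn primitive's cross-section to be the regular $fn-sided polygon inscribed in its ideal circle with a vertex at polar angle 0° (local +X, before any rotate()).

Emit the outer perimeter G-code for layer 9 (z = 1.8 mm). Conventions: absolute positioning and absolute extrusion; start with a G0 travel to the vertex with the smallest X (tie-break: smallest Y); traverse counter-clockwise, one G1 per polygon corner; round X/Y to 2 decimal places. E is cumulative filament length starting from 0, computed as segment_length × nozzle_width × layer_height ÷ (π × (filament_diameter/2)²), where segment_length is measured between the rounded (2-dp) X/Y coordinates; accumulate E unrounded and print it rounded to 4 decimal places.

At z = 1.8 mm: the cylinder: section is a regular 12-gon, circumradius r=10; the r=6.5 cylinder at (9.5, 15) contributes a regular 12-gon of circumradius 6.5; the cube at (10, 11) is present — its section is the full 20.5×18.5 rectangle; After the difference (first − rest): starting from the r=10 cylinder, the r=6.5 cylinder at (9.5, 15) misses the remaining region (no effect); the 20.5×18.5 cube at (10, 11) misses the remaining region (no effect) — 1 connected region; the cylinder at (-3.5, 3.5) is absent (z outside [4, 17]); After the difference (first − rest): none of the subtracted shapes is present at this height, so that combined region is unchanged — 1 connected region. The outline is a single polygon with 12 vertices. Extrusion per mm of travel: 0.8 × 0.2 / (π × 0.875²) = 0.066520. Accumulating E over each segment gives final E = 4.1320.

G0 X-10.00 Y0.00 Z1.80
G1 X-8.66 Y-5.00 E0.3443
G1 X-5.00 Y-8.66 E0.6886
G1 X0.00 Y-10.00 E1.0330
G1 X5.00 Y-8.66 E1.3773
G1 X8.66 Y-5.00 E1.7216
G1 X10.00 Y0.00 E2.0660
G1 X8.66 Y5.00 E2.4103
G1 X5.00 Y8.66 E2.7546
G1 X0.00 Y10.00 E3.0990
G1 X-5.00 Y8.66 E3.4433
G1 X-8.66 Y5.00 E3.7876
G1 X-10.00 Y0.00 E4.1320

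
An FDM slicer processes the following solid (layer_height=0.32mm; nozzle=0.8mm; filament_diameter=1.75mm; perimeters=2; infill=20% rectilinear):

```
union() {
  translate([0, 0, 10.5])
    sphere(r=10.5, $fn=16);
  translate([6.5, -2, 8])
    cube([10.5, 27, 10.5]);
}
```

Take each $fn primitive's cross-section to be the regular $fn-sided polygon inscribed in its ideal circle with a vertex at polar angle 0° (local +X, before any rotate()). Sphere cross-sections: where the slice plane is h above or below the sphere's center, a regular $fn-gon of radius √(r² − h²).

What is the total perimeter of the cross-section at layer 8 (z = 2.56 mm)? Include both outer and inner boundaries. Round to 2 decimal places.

42.89 mm

At z = 2.56 mm: the sphere: section is a regular 16-gon, circumradius = √(r²−h²) = √(10.5²−7.94²) = 6.871 (perimeter = 2·16·6.871·sin(180°/16) = 42.89 mm); the cube at (6.5, -2) does not reach this height (z outside [8, 18.5]); Combining (union): only the r=10.5 sphere is present, so the union is just that shape — boundary = 42.89 mm. Overall, the cross-section is a single solid region. Total boundary length (outer) = 42.89 mm.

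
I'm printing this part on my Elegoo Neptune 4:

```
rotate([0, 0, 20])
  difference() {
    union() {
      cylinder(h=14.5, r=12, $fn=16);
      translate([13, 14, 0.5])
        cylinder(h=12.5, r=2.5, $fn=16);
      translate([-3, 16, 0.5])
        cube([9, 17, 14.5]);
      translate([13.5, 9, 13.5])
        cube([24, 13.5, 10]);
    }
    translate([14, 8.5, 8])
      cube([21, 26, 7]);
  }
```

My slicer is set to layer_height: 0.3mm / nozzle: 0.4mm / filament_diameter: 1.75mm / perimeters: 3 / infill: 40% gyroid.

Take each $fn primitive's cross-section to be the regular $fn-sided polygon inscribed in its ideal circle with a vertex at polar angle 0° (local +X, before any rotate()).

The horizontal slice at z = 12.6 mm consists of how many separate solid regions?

At z = 12.6 mm: the cylinder: section is a regular 16-gon, circumradius r=12; the r=2.5 cylinder at (13, 14) gives a regular 16-gon of circumradius 2.5 (constant along its height); the cube at (-3, 16) (footprint 9×17) is included at this height; the cube at (13.5, 9) is absent (z outside [13.5, 23.5]); Merging all regions: the 3 present regions are separate (no shared area or edge), so areas and boundary lengths simply add and each stays a separate island — 3 connected regions; the cube at (14, 8.5) is present — its section is the full 21×26 rectangle; Taking the first minus the rest: starting from that combined region, the 21×26 cube at (14, 8.5) partially overlaps it — only the 4.77 mm² overlap (of its 546.00 mm²) is removed, clipping the outline — 3 connected regions; (whole slice rotated 20° about Z — lengths, areas and connectivity unchanged). The result has 3 disconnected regions.

3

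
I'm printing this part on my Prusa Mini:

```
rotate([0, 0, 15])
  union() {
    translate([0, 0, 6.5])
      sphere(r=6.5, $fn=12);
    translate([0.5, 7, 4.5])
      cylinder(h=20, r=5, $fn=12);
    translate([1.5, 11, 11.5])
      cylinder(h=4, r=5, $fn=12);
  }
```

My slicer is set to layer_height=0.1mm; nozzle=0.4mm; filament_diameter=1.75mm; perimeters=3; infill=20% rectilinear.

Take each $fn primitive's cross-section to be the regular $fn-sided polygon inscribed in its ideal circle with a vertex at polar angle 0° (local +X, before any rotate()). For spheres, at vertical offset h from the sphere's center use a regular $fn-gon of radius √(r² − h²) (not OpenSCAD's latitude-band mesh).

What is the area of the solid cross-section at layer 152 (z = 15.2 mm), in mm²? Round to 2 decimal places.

At z = 15.2 mm: the sphere does not reach this height (|z−center|=8.700 > r=6.5); the r=5 cylinder at (0.5, 7) contributes a regular 12-gon of circumradius 5 (area = (12/2)·5.000²·sin(360°/12) = 75.00 mm²); the r=5 cylinder at (1.5, 11) gives a regular 12-gon of circumradius 5 (constant along its height) (area = (12/2)·5.000²·sin(360°/12) = 75.00 mm²); Combining (union): the regions partially overlap — summed areas 150.00 mm² minus the doubly-counted overlap 35.85 mm² gives 114.15 mm² — area = 114.15 mm²; (whole slice rotated 15° about Z — lengths, areas and connectivity unchanged). Overall, the cross-section is a single solid region. Net area = 114.15 mm².

114.15 mm²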